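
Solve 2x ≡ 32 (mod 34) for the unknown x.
x ≡ 16 (mod 17)

gcd(2, 34) = 2, which divides 32, so solutions exist.
Divide through by 2: x ≡ 16 (mod 17).
The coefficient of x is now 1, so x ≡ 16 (mod 17).
Check: 2 × 16 = 32 ≡ 32 (mod 34).
x ≡ 16 (mod 17), giving 2 solutions mod 34.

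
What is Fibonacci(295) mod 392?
125

Matrix identity: Q^n = [[F_(n+1), F_n], [F_n, F_(n-1)]] with Q = [[1,1],[1,0]].
n = 295 = 100100111₂. Square-and-multiply, entries mod 392:
Q^1 = [[1,1],[1,0]]
Q^2 = (Q^1)² = [[2,1],[1,1]]
Q^4 = (Q^2)² = [[5,3],[3,2]]
Q^9 = (Q^4)²·Q = [[55,34],[34,21]]
Q^18 = (Q^9)² = [[261,232],[232,29]]
Q^36 = (Q^18)² = [[33,248],[248,177]]
Q^73 = (Q^36)²·Q = [[209,265],[265,336]]
Q^147 = (Q^73)²·Q = [[3,226],[226,169]]
Q^295 = (Q^147)²·Q = [[189,125],[125,64]]
F_295 mod 392 = Q^295[0][1] = 125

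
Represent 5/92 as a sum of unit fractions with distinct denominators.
1/19 + 1/583 + 1/1019084

Greedy algorithm:
5/92: ceiling(92/5) = 19, use 1/19
3/1748: ceiling(1748/3) = 583, use 1/583
1/1019084: ceiling(1019084/1) = 1019084, use 1/1019084
Result: 5/92 = 1/19 + 1/583 + 1/1019084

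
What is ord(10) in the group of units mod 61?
60

61 is prime, so ord(10) divides φ(61) = 60.
Divisors of 60: 1, 2, 3, 4, 5, 6, 10, 12, 15, 20, 30, 60.
Repeated squaring: 10^1 ≡ 10, 10^2 ≡ 39, 10^4 ≡ 57, 10^8 ≡ 16, 10^16 ≡ 12, 10^32 ≡ 22 (mod 61).
Test 10^d mod 61 for each divisor d in increasing order:
10^1 ≡ 10
10^2 ≡ 39
10^3 = 10^2·10^1 ≡ 24
10^4 ≡ 57
10^5 = 10^4·10^1 ≡ 21
10^6 = 10^4·10^2 ≡ 27
10^10 = 10^8·10^2 ≡ 14
10^12 = 10^8·10^4 ≡ 58
10^15 = 10^8·10^4·10^2·10^1 ≡ 50
10^20 = 10^16·10^4 ≡ 13
10^30 = 10^16·10^8·10^4·10^2 ≡ 60
10^60 = 10^32·10^16·10^8·10^4 ≡ 1  ← first divisor giving 1
The order is 60.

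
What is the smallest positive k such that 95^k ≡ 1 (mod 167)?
166

167 is prime, so ord(95) divides φ(167) = 166.
Divisors of 166: 1, 2, 83, 166.
Repeated squaring: 95^1 ≡ 95, 95^2 ≡ 7, 95^4 ≡ 49, 95^8 ≡ 63, 95^16 ≡ 128, 95^32 ≡ 18, 95^64 ≡ 157, 95^128 ≡ 100 (mod 167).
Test 95^d mod 167 for each divisor d in increasing order:
95^1 ≡ 95
95^2 ≡ 7
95^83 = 95^64·95^16·95^2·95^1 ≡ 166
95^166 = 95^128·95^32·95^4·95^2 ≡ 1  ← first divisor giving 1
The order is 166.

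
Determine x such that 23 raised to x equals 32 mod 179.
33

Baby-step giant-step with step n = ⌈√179⌉ = 14.
Baby steps 23^j mod 179 (j:value) for j=0..13: 0:1, 1:23, 2:171, 3:174, 4:64, 5:40, 6:25, 7:38, 8:158, 9:54, 10:168, 11:105, 12:88, 13:55.
Giant-step multiplier: 23^(-14) ≡ 23^(178-14) = 23^164 ≡ 15 (mod 179).
Giant steps γ_i = 32·15^i mod 179: γ_0=32, γ_1=122, γ_2=40 (in table at j=5).
x = i·n + j = 2·14 + 5 = 33.
Check: 23^33 ≡ 32 (mod 179).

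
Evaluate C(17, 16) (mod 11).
6

Using Lucas' theorem:
Write n=17 and k=16 in base 11:
n in base 11: [1, 6]
k in base 11: [1, 5]
C(17,16) mod 11 = ∏ C(n_i, k_i) mod 11
Digit binomials (mod 11): C(1,1) = 1; C(6,5) = 6
Product: 1 × 6 = 6 ≡ 6 (mod 11)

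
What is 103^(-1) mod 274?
141

gcd(103, 274) = 1, so the inverse exists.
Extended Euclidean algorithm on (274, 103):
274 = 2 × 103 + 68  ⟹  68 = (1)·274 + (-2)·103
103 = 1 × 68 + 35  ⟹  35 = (-1)·274 + (3)·103
68 = 1 × 35 + 33  ⟹  33 = (2)·274 + (-5)·103
35 = 1 × 33 + 2  ⟹  2 = (-3)·274 + (8)·103
33 = 16 × 2 + 1  ⟹  1 = (50)·274 + (-133)·103
So (-133)·103 ≡ 1 (mod 274), i.e. 103^(-1) ≡ -133 ≡ 141 (mod 274).
Check: 103 × 141 = 14523 ≡ 1 (mod 274)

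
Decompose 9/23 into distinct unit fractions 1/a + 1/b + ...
1/3 + 1/18 + 1/414

Greedy algorithm:
9/23: ceiling(23/9) = 3, use 1/3
4/69: ceiling(69/4) = 18, use 1/18
1/414: ceiling(414/1) = 414, use 1/414
Result: 9/23 = 1/3 + 1/18 + 1/414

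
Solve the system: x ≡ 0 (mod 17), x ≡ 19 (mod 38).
323

Using Chinese Remainder Theorem:
M = 17 × 38 = 646
M1 = 38, M2 = 17
y1 = 38^(-1) mod 17 = 13
y2 = 17^(-1) mod 38 = 9
x = (0×38×13 + 19×17×9) mod 646 = 323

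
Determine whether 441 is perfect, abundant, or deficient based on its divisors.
deficient

Proper divisors of 441: sum = 1 + 3 + 7 + 9 + 21 + 49 + 63 + 147 = 300
Since 300 < 441, 441 is deficient.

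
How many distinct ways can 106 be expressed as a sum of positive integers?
384276336

p(n) counts ways to write n as a sum of positive integers (order ignored).
Euler's pentagonal recurrence: p(k) = p(k-1) + p(k-2) - p(k-5) - p(k-7) + p(k-12) + p(k-15) - ... (offsets j(3j∓1)/2, signs ++--, p(0)=1, p(<0)=0).
DP table for k = 0..105: p(0)=1, p(1)=1, p(2)=2, p(3)=3, p(4)=5, p(5)=7, p(6)=11, p(7)=15, p(8)=22, p(9)=30, p(10)=42, p(11)=56, p(12)=77, p(13)=101, p(14)=135, p(15)=176, p(16)=231, p(17)=297, p(18)=385, p(19)=490, p(20)=627, p(21)=792, p(22)=1002, p(23)=1255, p(24)=1575, p(25)=1958, p(26)=2436, p(27)=3010, p(28)=3718, p(29)=4565, p(30)=5604, p(31)=6842, p(32)=8349, p(33)=10143, p(34)=12310, p(35)=14883, p(36)=17977, p(37)=21637, p(38)=26015, p(39)=31185, p(40)=37338, p(41)=44583, p(42)=53174, p(43)=63261, p(44)=75175, p(45)=89134, p(46)=105558, p(47)=124754, p(48)=147273, p(49)=173525, p(50)=204226, p(51)=239943, p(52)=281589, p(53)=329931, p(54)=386155, p(55)=451276, p(56)=526823, p(57)=614154, p(58)=715220, p(59)=831820, p(60)=966467, p(61)=1121505, p(62)=1300156, p(63)=1505499, p(64)=1741630, p(65)=2012558, p(66)=2323520, p(67)=2679689, p(68)=3087735, p(69)=3554345, p(70)=4087968, p(71)=4697205, p(72)=5392783, p(73)=6185689, p(74)=7089500, p(75)=8118264, p(76)=9289091, p(77)=10619863, p(78)=12132164, p(79)=13848650, p(80)=15796476, p(81)=18004327, p(82)=20506255, p(83)=23338469, p(84)=26543660, p(85)=30167357, p(86)=34262962, p(87)=38887673, p(88)=44108109, p(89)=49995925, p(90)=56634173, p(91)=64112359, p(92)=72533807, p(93)=82010177, p(94)=92669720, p(95)=104651419, p(96)=118114304, p(97)=133230930, p(98)=150198136, p(99)=169229875, p(100)=190569292, p(101)=214481126, p(102)=241265379, p(103)=271248950, p(104)=304801365, p(105)=342325709.
Final step: p(106) = p(105) + p(104) - p(101) - p(99) + p(94) + p(91) - p(84) - p(80) + p(71) + p(66) - p(55) - p(49) + p(36) + p(29) - p(14) - p(6)
= 342325709 + 304801365 - 214481126 - 169229875 + 92669720 + 64112359 - 26543660 - 15796476 + 4697205 + 2323520 - 451276 - 173525 + 17977 + 4565 - 135 - 11
= 384276336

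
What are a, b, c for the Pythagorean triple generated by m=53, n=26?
(2133, 2756, 3485)

Euclid's formula: a = m² - n², b = 2mn, c = m² + n²
m = 53, n = 26
a = 53² - 26² = 2809 - 676 = 2133
b = 2 × 53 × 26 = 2756
c = 53² + 26² = 2809 + 676 = 3485
Verification: 2133² + 2756² = 4549689 + 7595536 = 12145225 = 3485² ✓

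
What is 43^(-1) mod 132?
43

gcd(43, 132) = 1, so the inverse exists.
Extended Euclidean algorithm on (132, 43):
132 = 3 × 43 + 3  ⟹  3 = (1)·132 + (-3)·43
43 = 14 × 3 + 1  ⟹  1 = (-14)·132 + (43)·43
So (43)·43 ≡ 1 (mod 132), i.e. 43^(-1) ≡ 43 (mod 132).
Check: 43 × 43 = 1849 ≡ 1 (mod 132)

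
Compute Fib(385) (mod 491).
479

Matrix identity: Q^n = [[F_(n+1), F_n], [F_n, F_(n-1)]] with Q = [[1,1],[1,0]].
n = 385 = 110000001₂. Square-and-multiply, entries mod 491:
Q^1 = [[1,1],[1,0]]
Q^3 = (Q^1)²·Q = [[3,2],[2,1]]
Q^6 = (Q^3)² = [[13,8],[8,5]]
Q^12 = (Q^6)² = [[233,144],[144,89]]
Q^24 = (Q^12)² = [[393,214],[214,179]]
Q^48 = (Q^24)² = [[408,149],[149,259]]
Q^96 = (Q^48)² = [[121,201],[201,411]]
Q^192 = (Q^96)² = [[50,385],[385,156]]
Q^385 = (Q^192)²·Q = [[247,479],[479,259]]
F_385 mod 491 = Q^385[0][1] = 479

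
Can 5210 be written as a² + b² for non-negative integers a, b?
13² + 71² (a=13, b=71)

Factorization: 5210 = 2 × 5 × 521
By Fermat: n is sum of two squares iff every prime p ≡ 3 (mod 4) appears to even power.
All primes ≡ 3 (mod 4) appear to even power.
Search a = 0, 1, 2, … for 5210 - a² a perfect square: first hit at a = 13: 5210 - 169 = 5041 = 71².
5210 = 13² + 71² = 169 + 5041 ✓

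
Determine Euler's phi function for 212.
104

212 = 2^2 × 53
φ(n) = n × ∏(1 - 1/p) for each prime p dividing n
φ(212) = 212 × (1 - 1/2) × (1 - 1/53) = 104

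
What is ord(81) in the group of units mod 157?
39

157 is prime, so ord(81) divides φ(157) = 156.
Divisors of 156: 1, 2, 3, 4, 6, 12, 13, 26, 39, 52, 78, 156.
Repeated squaring: 81^1 ≡ 81, 81^2 ≡ 124, 81^4 ≡ 147, 81^8 ≡ 100, 81^16 ≡ 109, 81^32 ≡ 106, 81^64 ≡ 89, 81^128 ≡ 71 (mod 157).
Test 81^d mod 157 for each divisor d in increasing order:
81^1 ≡ 81
81^2 ≡ 124
81^3 = 81^2·81^1 ≡ 153
81^4 ≡ 147
81^6 = 81^4·81^2 ≡ 16
81^12 = 81^8·81^4 ≡ 99
81^13 = 81^8·81^4·81^1 ≡ 12
81^26 = 81^16·81^8·81^2 ≡ 144
81^39 = 81^32·81^4·81^2·81^1 ≡ 1  ← first divisor giving 1
The order is 39.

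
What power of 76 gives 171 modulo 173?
145

Baby-step giant-step with step n = ⌈√173⌉ = 14.
Baby steps 76^j mod 173 (j:value) for j=0..13: 0:1, 1:76, 2:67, 3:75, 4:164, 5:8, 6:89, 7:17, 8:81, 9:101, 10:64, 11:20, 12:136, 13:129.
Giant-step multiplier: 76^(-14) ≡ 76^(172-14) = 76^158 ≡ 88 (mod 173).
Giant steps γ_i = 171·88^i mod 173: γ_0=171, γ_1=170, γ_2=82, γ_3=123, γ_4=98, γ_5=147, γ_6=134, γ_7=28, γ_8=42, γ_9=63, γ_10=8 (in table at j=5).
x = i·n + j = 10·14 + 5 = 145.
Check: 76^145 ≡ 171 (mod 173).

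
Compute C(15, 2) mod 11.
6

Using Lucas' theorem:
Write n=15 and k=2 in base 11:
n in base 11: [1, 4]
k in base 11: [0, 2]
C(15,2) mod 11 = ∏ C(n_i, k_i) mod 11
Digit binomials (mod 11): C(1,0) = 1; C(4,2) = 6
Product: 1 × 6 = 6 ≡ 6 (mod 11)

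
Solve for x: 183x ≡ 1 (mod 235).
122

gcd(183, 235) = 1, so the inverse exists.
Extended Euclidean algorithm on (235, 183):
235 = 1 × 183 + 52  ⟹  52 = (1)·235 + (-1)·183
183 = 3 × 52 + 27  ⟹  27 = (-3)·235 + (4)·183
52 = 1 × 27 + 25  ⟹  25 = (4)·235 + (-5)·183
27 = 1 × 25 + 2  ⟹  2 = (-7)·235 + (9)·183
25 = 12 × 2 + 1  ⟹  1 = (88)·235 + (-113)·183
So (-113)·183 ≡ 1 (mod 235), i.e. 183^(-1) ≡ -113 ≡ 122 (mod 235).
Check: 183 × 122 = 22326 ≡ 1 (mod 235)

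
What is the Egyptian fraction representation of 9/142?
1/16 + 1/1136

Greedy algorithm:
9/142: ceiling(142/9) = 16, use 1/16
1/1136: ceiling(1136/1) = 1136, use 1/1136
Result: 9/142 = 1/16 + 1/1136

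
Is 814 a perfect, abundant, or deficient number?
deficient

Proper divisors of 814: sum = 1 + 2 + 11 + 22 + 37 + 74 + 407 = 554
Since 554 < 814, 814 is deficient.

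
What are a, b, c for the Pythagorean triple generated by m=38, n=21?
(1003, 1596, 1885)

Euclid's formula: a = m² - n², b = 2mn, c = m² + n²
m = 38, n = 21
a = 38² - 21² = 1444 - 441 = 1003
b = 2 × 38 × 21 = 1596
c = 38² + 21² = 1444 + 441 = 1885
Verification: 1003² + 1596² = 1006009 + 2547216 = 3553225 = 1885² ✓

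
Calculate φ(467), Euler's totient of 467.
466

467 = 467
φ(n) = n × ∏(1 - 1/p) for each prime p dividing n
φ(467) = 467 × (1 - 1/467) = 466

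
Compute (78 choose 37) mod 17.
6

Using Lucas' theorem:
Write n=78 and k=37 in base 17:
n in base 17: [4, 10]
k in base 17: [2, 3]
C(78,37) mod 17 = ∏ C(n_i, k_i) mod 17
Digit binomials (mod 17): C(4,2) = 6; C(10,3) = 120 ≡ 1
Product: 6 × 1 = 6 ≡ 6 (mod 17)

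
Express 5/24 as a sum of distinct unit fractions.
1/5 + 1/120

Greedy algorithm:
5/24: ceiling(24/5) = 5, use 1/5
1/120: ceiling(120/1) = 120, use 1/120
Result: 5/24 = 1/5 + 1/120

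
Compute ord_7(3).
6

7 is prime, so ord(3) divides φ(7) = 6.
Divisors of 6: 1, 2, 3, 6.
Repeated squaring: 3^1 ≡ 3, 3^2 ≡ 2, 3^4 ≡ 4 (mod 7).
Test 3^d mod 7 for each divisor d in increasing order:
3^1 ≡ 3
3^2 ≡ 2
3^3 = 3^2·3^1 ≡ 6
3^6 = 3^4·3^2 ≡ 1  ← first divisor giving 1
The order is 6.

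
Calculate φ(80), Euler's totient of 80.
32

80 = 2^4 × 5
φ(n) = n × ∏(1 - 1/p) for each prime p dividing n
φ(80) = 80 × (1 - 1/2) × (1 - 1/5) = 32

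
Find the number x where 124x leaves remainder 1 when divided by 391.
41

gcd(124, 391) = 1, so the inverse exists.
Extended Euclidean algorithm on (391, 124):
391 = 3 × 124 + 19  ⟹  19 = (1)·391 + (-3)·124
124 = 6 × 19 + 10  ⟹  10 = (-6)·391 + (19)·124
19 = 1 × 10 + 9  ⟹  9 = (7)·391 + (-22)·124
10 = 1 × 9 + 1  ⟹  1 = (-13)·391 + (41)·124
So (41)·124 ≡ 1 (mod 391), i.e. 124^(-1) ≡ 41 (mod 391).
Check: 124 × 41 = 5084 ≡ 1 (mod 391)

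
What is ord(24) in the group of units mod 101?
25

101 is prime, so ord(24) divides φ(101) = 100.
Divisors of 100: 1, 2, 4, 5, 10, 20, 25, 50, 100.
Repeated squaring: 24^1 ≡ 24, 24^2 ≡ 71, 24^4 ≡ 92, 24^8 ≡ 81, 24^16 ≡ 97, 24^32 ≡ 16, 24^64 ≡ 54 (mod 101).
Test 24^d mod 101 for each divisor d in increasing order:
24^1 ≡ 24
24^2 ≡ 71
24^4 ≡ 92
24^5 = 24^4·24^1 ≡ 87
24^10 = 24^8·24^2 ≡ 95
24^20 = 24^16·24^4 ≡ 36
24^25 = 24^16·24^8·24^1 ≡ 1  ← first divisor giving 1
The order is 25.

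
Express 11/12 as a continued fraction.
[0; 1, 11]

Euclidean algorithm steps:
11 = 0 × 12 + 11
12 = 1 × 11 + 1
11 = 11 × 1 + 0
Continued fraction: [0; 1, 11]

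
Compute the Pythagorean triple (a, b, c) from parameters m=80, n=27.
(5671, 4320, 7129)

Euclid's formula: a = m² - n², b = 2mn, c = m² + n²
m = 80, n = 27
a = 80² - 27² = 6400 - 729 = 5671
b = 2 × 80 × 27 = 4320
c = 80² + 27² = 6400 + 729 = 7129
Verification: 5671² + 4320² = 32160241 + 18662400 = 50822641 = 7129² ✓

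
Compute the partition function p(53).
329931

p(n) counts ways to write n as a sum of positive integers (order ignored).
Euler's pentagonal recurrence: p(k) = p(k-1) + p(k-2) - p(k-5) - p(k-7) + p(k-12) + p(k-15) - ... (offsets j(3j∓1)/2, signs ++--, p(0)=1, p(<0)=0).
DP table for k = 0..52: p(0)=1, p(1)=1, p(2)=2, p(3)=3, p(4)=5, p(5)=7, p(6)=11, p(7)=15, p(8)=22, p(9)=30, p(10)=42, p(11)=56, p(12)=77, p(13)=101, p(14)=135, p(15)=176, p(16)=231, p(17)=297, p(18)=385, p(19)=490, p(20)=627, p(21)=792, p(22)=1002, p(23)=1255, p(24)=1575, p(25)=1958, p(26)=2436, p(27)=3010, p(28)=3718, p(29)=4565, p(30)=5604, p(31)=6842, p(32)=8349, p(33)=10143, p(34)=12310, p(35)=14883, p(36)=17977, p(37)=21637, p(38)=26015, p(39)=31185, p(40)=37338, p(41)=44583, p(42)=53174, p(43)=63261, p(44)=75175, p(45)=89134, p(46)=105558, p(47)=124754, p(48)=147273, p(49)=173525, p(50)=204226, p(51)=239943, p(52)=281589.
Final step: p(53) = p(52) + p(51) - p(48) - p(46) + p(41) + p(38) - p(31) - p(27) + p(18) + p(13) - p(2)
= 281589 + 239943 - 147273 - 105558 + 44583 + 26015 - 6842 - 3010 + 385 + 101 - 2
= 329931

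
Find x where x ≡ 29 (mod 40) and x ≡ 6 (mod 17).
669

Using Chinese Remainder Theorem:
M = 40 × 17 = 680
M1 = 17, M2 = 40
y1 = 17^(-1) mod 40 = 33
y2 = 40^(-1) mod 17 = 3
x = (29×17×33 + 6×40×3) mod 680 = 669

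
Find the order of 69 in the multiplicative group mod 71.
70

71 is prime, so ord(69) divides φ(71) = 70.
Divisors of 70: 1, 2, 5, 7, 10, 14, 35, 70.
Repeated squaring: 69^1 ≡ 69, 69^2 ≡ 4, 69^4 ≡ 16, 69^8 ≡ 43, 69^16 ≡ 3, 69^32 ≡ 9, 69^64 ≡ 10 (mod 71).
Test 69^d mod 71 for each divisor d in increasing order:
69^1 ≡ 69
69^2 ≡ 4
69^5 = 69^4·69^1 ≡ 39
69^7 = 69^4·69^2·69^1 ≡ 14
69^10 = 69^8·69^2 ≡ 30
69^14 = 69^8·69^4·69^2 ≡ 54
69^35 = 69^32·69^2·69^1 ≡ 70
69^70 = 69^64·69^4·69^2 ≡ 1  ← first divisor giving 1
The order is 70.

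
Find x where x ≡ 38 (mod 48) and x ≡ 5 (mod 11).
38

Using Chinese Remainder Theorem:
M = 48 × 11 = 528
M1 = 11, M2 = 48
y1 = 11^(-1) mod 48 = 35
y2 = 48^(-1) mod 11 = 3
x = (38×11×35 + 5×48×3) mod 528 = 38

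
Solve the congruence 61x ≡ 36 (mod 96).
x ≡ 84 (mod 96)

gcd(61, 96) = 1, which divides 36, so solutions exist.
Find 61^(-1) mod 96 by the extended Euclidean algorithm:
96 = 1 × 61 + 35  ⟹  35 = (1)·96 + (-1)·61
61 = 1 × 35 + 26  ⟹  26 = (-1)·96 + (2)·61
35 = 1 × 26 + 9  ⟹  9 = (2)·96 + (-3)·61
26 = 2 × 9 + 8  ⟹  8 = (-5)·96 + (8)·61
9 = 1 × 8 + 1  ⟹  1 = (7)·96 + (-11)·61
So (-11)·61 ≡ 1 (mod 96), i.e. 61^(-1) ≡ -11 ≡ 85 (mod 96).
x ≡ 85 × 36 = 3060 ≡ 84 (mod 96).
Check: 61 × 84 = 5124 ≡ 36 (mod 96).
Unique solution: x ≡ 84 (mod 96)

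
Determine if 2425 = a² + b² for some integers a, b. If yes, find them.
11² + 48² (a=11, b=48)

Factorization: 2425 = 5^2 × 97
By Fermat: n is sum of two squares iff every prime p ≡ 3 (mod 4) appears to even power.
All primes ≡ 3 (mod 4) appear to even power.
Search a = 0, 1, 2, … for 2425 - a² a perfect square: first hit at a = 11: 2425 - 121 = 2304 = 48².
2425 = 11² + 48² = 121 + 2304 ✓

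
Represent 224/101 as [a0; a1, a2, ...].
[2; 4, 1, 1, 2, 4]

Euclidean algorithm steps:
224 = 2 × 101 + 22
101 = 4 × 22 + 13
22 = 1 × 13 + 9
13 = 1 × 9 + 4
9 = 2 × 4 + 1
4 = 4 × 1 + 0
Continued fraction: [2; 4, 1, 1, 2, 4]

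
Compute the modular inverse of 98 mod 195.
2

gcd(98, 195) = 1, so the inverse exists.
Extended Euclidean algorithm on (195, 98):
195 = 1 × 98 + 97  ⟹  97 = (1)·195 + (-1)·98
98 = 1 × 97 + 1  ⟹  1 = (-1)·195 + (2)·98
So (2)·98 ≡ 1 (mod 195), i.e. 98^(-1) ≡ 2 (mod 195).
Check: 98 × 2 = 196 ≡ 1 (mod 195)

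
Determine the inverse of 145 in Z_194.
95

gcd(145, 194) = 1, so the inverse exists.
Extended Euclidean algorithm on (194, 145):
194 = 1 × 145 + 49  ⟹  49 = (1)·194 + (-1)·145
145 = 2 × 49 + 47  ⟹  47 = (-2)·194 + (3)·145
49 = 1 × 47 + 2  ⟹  2 = (3)·194 + (-4)·145
47 = 23 × 2 + 1  ⟹  1 = (-71)·194 + (95)·145
So (95)·145 ≡ 1 (mod 194), i.e. 145^(-1) ≡ 95 (mod 194).
Check: 145 × 95 = 13775 ≡ 1 (mod 194)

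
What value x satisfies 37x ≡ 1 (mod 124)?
57

gcd(37, 124) = 1, so the inverse exists.
Extended Euclidean algorithm on (124, 37):
124 = 3 × 37 + 13  ⟹  13 = (1)·124 + (-3)·37
37 = 2 × 13 + 11  ⟹  11 = (-2)·124 + (7)·37
13 = 1 × 11 + 2  ⟹  2 = (3)·124 + (-10)·37
11 = 5 × 2 + 1  ⟹  1 = (-17)·124 + (57)·37
So (57)·37 ≡ 1 (mod 124), i.e. 37^(-1) ≡ 57 (mod 124).
Check: 37 × 57 = 2109 ≡ 1 (mod 124)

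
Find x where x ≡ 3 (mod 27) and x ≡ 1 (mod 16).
273

Using Chinese Remainder Theorem:
M = 27 × 16 = 432
M1 = 16, M2 = 27
y1 = 16^(-1) mod 27 = 22
y2 = 27^(-1) mod 16 = 3
x = (3×16×22 + 1×27×3) mod 432 = 273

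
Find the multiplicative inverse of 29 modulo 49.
22

gcd(29, 49) = 1, so the inverse exists.
Extended Euclidean algorithm on (49, 29):
49 = 1 × 29 + 20  ⟹  20 = (1)·49 + (-1)·29
29 = 1 × 20 + 9  ⟹  9 = (-1)·49 + (2)·29
20 = 2 × 9 + 2  ⟹  2 = (3)·49 + (-5)·29
9 = 4 × 2 + 1  ⟹  1 = (-13)·49 + (22)·29
So (22)·29 ≡ 1 (mod 49), i.e. 29^(-1) ≡ 22 (mod 49).
Check: 29 × 22 = 638 ≡ 1 (mod 49)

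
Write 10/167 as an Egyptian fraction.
1/17 + 1/947 + 1/1344267 + 1/3614106190311

Greedy algorithm:
10/167: ceiling(167/10) = 17, use 1/17
3/2839: ceiling(2839/3) = 947, use 1/947
2/2688533: ceiling(2688533/2) = 1344267, use 1/1344267
1/3614106190311: ceiling(3614106190311/1) = 3614106190311, use 1/3614106190311
Result: 10/167 = 1/17 + 1/947 + 1/1344267 + 1/3614106190311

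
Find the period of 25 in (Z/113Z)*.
56

113 is prime, so ord(25) divides φ(113) = 112.
Divisors of 112: 1, 2, 4, 7, 8, 14, 16, 28, 56, 112.
Repeated squaring: 25^1 ≡ 25, 25^2 ≡ 60, 25^4 ≡ 97, 25^8 ≡ 30, 25^16 ≡ 109, 25^32 ≡ 16, 25^64 ≡ 30 (mod 113).
Test 25^d mod 113 for each divisor d in increasing order:
25^1 ≡ 25
25^2 ≡ 60
25^4 ≡ 97
25^7 = 25^4·25^2·25^1 ≡ 69
25^8 ≡ 30
25^14 = 25^8·25^4·25^2 ≡ 15
25^16 ≡ 109
25^28 = 25^16·25^8·25^4 ≡ 112
25^56 = 25^32·25^16·25^8 ≡ 1  ← first divisor giving 1
The order is 56.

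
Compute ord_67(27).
22

67 is prime, so ord(27) divides φ(67) = 66.
Divisors of 66: 1, 2, 3, 6, 11, 22, 33, 66.
Repeated squaring: 27^1 ≡ 27, 27^2 ≡ 59, 27^4 ≡ 64, 27^8 ≡ 9, 27^16 ≡ 14, 27^32 ≡ 62, 27^64 ≡ 25 (mod 67).
Test 27^d mod 67 for each divisor d in increasing order:
27^1 ≡ 27
27^2 ≡ 59
27^3 = 27^2·27^1 ≡ 52
27^6 = 27^4·27^2 ≡ 24
27^11 = 27^8·27^2·27^1 ≡ 66
27^22 = 27^16·27^4·27^2 ≡ 1  ← first divisor giving 1
The order is 22.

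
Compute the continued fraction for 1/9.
[0; 9]

Euclidean algorithm steps:
1 = 0 × 9 + 1
9 = 9 × 1 + 0
Continued fraction: [0; 9]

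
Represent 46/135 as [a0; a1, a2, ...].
[0; 2, 1, 14, 3]

Euclidean algorithm steps:
46 = 0 × 135 + 46
135 = 2 × 46 + 43
46 = 1 × 43 + 3
43 = 14 × 3 + 1
3 = 3 × 1 + 0
Continued fraction: [0; 2, 1, 14, 3]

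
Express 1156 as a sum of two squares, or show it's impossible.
0² + 34² (a=0, b=34)

Factorization: 1156 = 2^2 × 17^2
By Fermat: n is sum of two squares iff every prime p ≡ 3 (mod 4) appears to even power.
All primes ≡ 3 (mod 4) appear to even power.
Search a = 0, 1, 2, … for 1156 - a² a perfect square: first hit at a = 0: 1156 - 0 = 1156 = 34².
1156 = 0² + 34² = 0 + 1156 ✓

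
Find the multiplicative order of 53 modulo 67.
22

67 is prime, so ord(53) divides φ(67) = 66.
Divisors of 66: 1, 2, 3, 6, 11, 22, 33, 66.
Repeated squaring: 53^1 ≡ 53, 53^2 ≡ 62, 53^4 ≡ 25, 53^8 ≡ 22, 53^16 ≡ 15, 53^32 ≡ 24, 53^64 ≡ 40 (mod 67).
Test 53^d mod 67 for each divisor d in increasing order:
53^1 ≡ 53
53^2 ≡ 62
53^3 = 53^2·53^1 ≡ 3
53^6 = 53^4·53^2 ≡ 9
53^11 = 53^8·53^2·53^1 ≡ 66
53^22 = 53^16·53^4·53^2 ≡ 1  ← first divisor giving 1
The order is 22.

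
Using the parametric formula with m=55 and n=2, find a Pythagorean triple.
(3021, 220, 3029)

Euclid's formula: a = m² - n², b = 2mn, c = m² + n²
m = 55, n = 2
a = 55² - 2² = 3025 - 4 = 3021
b = 2 × 55 × 2 = 220
c = 55² + 2² = 3025 + 4 = 3029
Verification: 3021² + 220² = 9126441 + 48400 = 9174841 = 3029² ✓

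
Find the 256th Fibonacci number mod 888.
795

Matrix identity: Q^n = [[F_(n+1), F_n], [F_n, F_(n-1)]] with Q = [[1,1],[1,0]].
n = 256 = 100000000₂. Square-and-multiply, entries mod 888:
Q^1 = [[1,1],[1,0]]
Q^2 = (Q^1)² = [[2,1],[1,1]]
Q^4 = (Q^2)² = [[5,3],[3,2]]
Q^8 = (Q^4)² = [[34,21],[21,13]]
Q^16 = (Q^8)² = [[709,99],[99,610]]
Q^32 = (Q^16)² = [[106,45],[45,61]]
Q^64 = (Q^32)² = [[829,411],[411,418]]
Q^128 = (Q^64)² = [[130,141],[141,877]]
Q^256 = (Q^128)² = [[373,795],[795,466]]
F_256 mod 888 = Q^256[0][1] = 795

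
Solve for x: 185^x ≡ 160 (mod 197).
38

Baby-step giant-step with step n = ⌈√197⌉ = 15.
Baby steps 185^j mod 197 (j:value) for j=0..14: 0:1, 1:185, 2:144, 3:45, 4:51, 5:176, 6:55, 7:128, 8:40, 9:111, 10:47, 11:27, 12:70, 13:145, 14:33.
Giant-step multiplier: 185^(-15) ≡ 185^(196-15) = 185^181 ≡ 98 (mod 197).
Giant steps γ_i = 160·98^i mod 197: γ_0=160, γ_1=117, γ_2=40 (in table at j=8).
x = i·n + j = 2·15 + 8 = 38.
Check: 185^38 ≡ 160 (mod 197).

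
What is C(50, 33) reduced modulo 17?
2

Using Lucas' theorem:
Write n=50 and k=33 in base 17:
n in base 17: [2, 16]
k in base 17: [1, 16]
C(50,33) mod 17 = ∏ C(n_i, k_i) mod 17
Digit binomials (mod 17): C(2,1) = 2; C(16,16) = 1
Product: 2 × 1 = 2 ≡ 2 (mod 17)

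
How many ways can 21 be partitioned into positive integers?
792

p(n) counts ways to write n as a sum of positive integers (order ignored).
Euler's pentagonal recurrence: p(k) = p(k-1) + p(k-2) - p(k-5) - p(k-7) + p(k-12) + p(k-15) - ... (offsets j(3j∓1)/2, signs ++--, p(0)=1, p(<0)=0).
DP table for k = 0..20: p(0)=1, p(1)=1, p(2)=2, p(3)=3, p(4)=5, p(5)=7, p(6)=11, p(7)=15, p(8)=22, p(9)=30, p(10)=42, p(11)=56, p(12)=77, p(13)=101, p(14)=135, p(15)=176, p(16)=231, p(17)=297, p(18)=385, p(19)=490, p(20)=627.
Final step: p(21) = p(20) + p(19) - p(16) - p(14) + p(9) + p(6)
= 627 + 490 - 231 - 135 + 30 + 11
= 792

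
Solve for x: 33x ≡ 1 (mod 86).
73

gcd(33, 86) = 1, so the inverse exists.
Extended Euclidean algorithm on (86, 33):
86 = 2 × 33 + 20  ⟹  20 = (1)·86 + (-2)·33
33 = 1 × 20 + 13  ⟹  13 = (-1)·86 + (3)·33
20 = 1 × 13 + 7  ⟹  7 = (2)·86 + (-5)·33
13 = 1 × 7 + 6  ⟹  6 = (-3)·86 + (8)·33
7 = 1 × 6 + 1  ⟹  1 = (5)·86 + (-13)·33
So (-13)·33 ≡ 1 (mod 86), i.e. 33^(-1) ≡ -13 ≡ 73 (mod 86).
Check: 33 × 73 = 2409 ≡ 1 (mod 86)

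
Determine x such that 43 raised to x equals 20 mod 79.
46

Baby-step giant-step with step n = ⌈√79⌉ = 9.
Baby steps 43^j mod 79 (j:value) for j=0..8: 0:1, 1:43, 2:32, 3:33, 4:76, 5:29, 6:62, 7:59, 8:9.
Giant-step multiplier: 43^(-9) ≡ 43^(78-9) = 43^69 ≡ 69 (mod 79).
Giant steps γ_i = 20·69^i mod 79: γ_0=20, γ_1=37, γ_2=25, γ_3=66, γ_4=51, γ_5=43 (in table at j=1).
x = i·n + j = 5·9 + 1 = 46.
Check: 43^46 ≡ 20 (mod 79).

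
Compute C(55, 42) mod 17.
0

Using Lucas' theorem:
Write n=55 and k=42 in base 17:
n in base 17: [3, 4]
k in base 17: [2, 8]
C(55,42) mod 17 = ∏ C(n_i, k_i) mod 17
Digit binomials (mod 17): C(3,2) = 3; C(4,8) = 0 (k_i > n_i)
Product: 3 × 0 = 0 ≡ 0 (mod 17)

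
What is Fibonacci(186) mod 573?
379

Matrix identity: Q^n = [[F_(n+1), F_n], [F_n, F_(n-1)]] with Q = [[1,1],[1,0]].
n = 186 = 10111010₂. Square-and-multiply, entries mod 573:
Q^1 = [[1,1],[1,0]]
Q^2 = (Q^1)² = [[2,1],[1,1]]
Q^5 = (Q^2)²·Q = [[8,5],[5,3]]
Q^11 = (Q^5)²·Q = [[144,89],[89,55]]
Q^23 = (Q^11)²·Q = [[528,7],[7,521]]
Q^46 = (Q^23)² = [[355,467],[467,461]]
Q^93 = (Q^46)²·Q = [[341,314],[314,27]]
Q^186 = (Q^93)² = [[2,379],[379,196]]
F_186 mod 573 = Q^186[0][1] = 379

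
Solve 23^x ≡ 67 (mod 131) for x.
37

Baby-step giant-step with step n = ⌈√131⌉ = 12.
Baby steps 23^j mod 131 (j:value) for j=0..11: 0:1, 1:23, 2:5, 3:115, 4:25, 5:51, 6:125, 7:124, 8:101, 9:96, 10:112, 11:87.
Giant-step multiplier: 23^(-12) ≡ 23^(130-12) = 23^118 ≡ 91 (mod 131).
Giant steps γ_i = 67·91^i mod 131: γ_0=67, γ_1=71, γ_2=42, γ_3=23 (in table at j=1).
x = i·n + j = 3·12 + 1 = 37.
Check: 23^37 ≡ 67 (mod 131).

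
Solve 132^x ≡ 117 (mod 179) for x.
24

Baby-step giant-step with step n = ⌈√179⌉ = 14.
Baby steps 132^j mod 179 (j:value) for j=0..13: 0:1, 1:132, 2:61, 3:176, 4:141, 5:175, 6:9, 7:114, 8:12, 9:152, 10:16, 11:143, 12:81, 13:131.
Giant-step multiplier: 132^(-14) ≡ 132^(178-14) = 132^164 ≡ 121 (mod 179).
Giant steps γ_i = 117·121^i mod 179: γ_0=117, γ_1=16 (in table at j=10).
x = i·n + j = 1·14 + 10 = 24.
Check: 132^24 ≡ 117 (mod 179).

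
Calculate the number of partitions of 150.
40853235313

p(n) counts ways to write n as a sum of positive integers (order ignored).
Euler's pentagonal recurrence: p(k) = p(k-1) + p(k-2) - p(k-5) - p(k-7) + p(k-12) + p(k-15) - ... (offsets j(3j∓1)/2, signs ++--, p(0)=1, p(<0)=0).
DP table for k = 0..149: p(0)=1, p(1)=1, p(2)=2, p(3)=3, p(4)=5, p(5)=7, p(6)=11, p(7)=15, p(8)=22, p(9)=30, p(10)=42, p(11)=56, p(12)=77, p(13)=101, p(14)=135, p(15)=176, p(16)=231, p(17)=297, p(18)=385, p(19)=490, p(20)=627, p(21)=792, p(22)=1002, p(23)=1255, p(24)=1575, p(25)=1958, p(26)=2436, p(27)=3010, p(28)=3718, p(29)=4565, p(30)=5604, p(31)=6842, p(32)=8349, p(33)=10143, p(34)=12310, p(35)=14883, p(36)=17977, p(37)=21637, p(38)=26015, p(39)=31185, p(40)=37338, p(41)=44583, p(42)=53174, p(43)=63261, p(44)=75175, p(45)=89134, p(46)=105558, p(47)=124754, p(48)=147273, p(49)=173525, p(50)=204226, p(51)=239943, p(52)=281589, p(53)=329931, p(54)=386155, p(55)=451276, p(56)=526823, p(57)=614154, p(58)=715220, p(59)=831820, p(60)=966467, p(61)=1121505, p(62)=1300156, p(63)=1505499, p(64)=1741630, p(65)=2012558, p(66)=2323520, p(67)=2679689, p(68)=3087735, p(69)=3554345, p(70)=4087968, p(71)=4697205, p(72)=5392783, p(73)=6185689, p(74)=7089500, p(75)=8118264, p(76)=9289091, p(77)=10619863, p(78)=12132164, p(79)=13848650, p(80)=15796476, p(81)=18004327, p(82)=20506255, p(83)=23338469, p(84)=26543660, p(85)=30167357, p(86)=34262962, p(87)=38887673, p(88)=44108109, p(89)=49995925, p(90)=56634173, p(91)=64112359, p(92)=72533807, p(93)=82010177, p(94)=92669720, p(95)=104651419, p(96)=118114304, p(97)=133230930, p(98)=150198136, p(99)=169229875, p(100)=190569292, p(101)=214481126, p(102)=241265379, p(103)=271248950, p(104)=304801365, p(105)=342325709, p(106)=384276336, p(107)=431149389, p(108)=483502844, p(109)=541946240, p(110)=607163746, p(111)=679903203, p(112)=761002156, p(113)=851376628, p(114)=952050665, p(115)=1064144451, p(116)=1188908248, p(117)=1327710076, p(118)=1482074143, p(119)=1653668665, p(120)=1844349560, p(121)=2056148051, p(122)=2291320912, p(123)=2552338241, p(124)=2841940500, p(125)=3163127352, p(126)=3519222692, p(127)=3913864295, p(128)=4351078600, p(129)=4835271870, p(130)=5371315400, p(131)=5964539504, p(132)=6620830889, p(133)=7346629512, p(134)=8149040695, p(135)=9035836076, p(136)=10015581680, p(137)=11097645016, p(138)=12292341831, p(139)=13610949895, p(140)=15065878135, p(141)=16670689208, p(142)=18440293320, p(143)=20390982757, p(144)=22540654445, p(145)=24908858009, p(146)=27517052599, p(147)=30388671978, p(148)=33549419497, p(149)=37027355200.
Final step: p(150) = p(149) + p(148) - p(145) - p(143) + p(138) + p(135) - p(128) - p(124) + p(115) + p(110) - p(99) - p(93) + p(80) + p(73) - p(58) - p(50) + p(33) + p(24) - p(5)
= 37027355200 + 33549419497 - 24908858009 - 20390982757 + 12292341831 + 9035836076 - 4351078600 - 2841940500 + 1064144451 + 607163746 - 169229875 - 82010177 + 15796476 + 6185689 - 715220 - 204226 + 10143 + 1575 - 7
= 40853235313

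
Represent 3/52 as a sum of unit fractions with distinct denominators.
1/18 + 1/468

Greedy algorithm:
3/52: ceiling(52/3) = 18, use 1/18
1/468: ceiling(468/1) = 468, use 1/468
Result: 3/52 = 1/18 + 1/468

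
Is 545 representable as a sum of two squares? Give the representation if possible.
4² + 23² (a=4, b=23)

Factorization: 545 = 5 × 109
By Fermat: n is sum of two squares iff every prime p ≡ 3 (mod 4) appears to even power.
All primes ≡ 3 (mod 4) appear to even power.
Search a = 0, 1, 2, … for 545 - a² a perfect square: first hit at a = 4: 545 - 16 = 529 = 23².
545 = 4² + 23² = 16 + 529 ✓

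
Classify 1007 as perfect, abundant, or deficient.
deficient

Proper divisors of 1007: sum = 1 + 19 + 53 = 73
Since 73 < 1007, 1007 is deficient.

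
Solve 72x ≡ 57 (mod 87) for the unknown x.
x ≡ 2 (mod 29)

gcd(72, 87) = 3, which divides 57, so solutions exist.
Divide through by 3: 24x ≡ 19 (mod 29).
Find 24^(-1) mod 29 by the extended Euclidean algorithm:
29 = 1 × 24 + 5  ⟹  5 = (1)·29 + (-1)·24
24 = 4 × 5 + 4  ⟹  4 = (-4)·29 + (5)·24
5 = 1 × 4 + 1  ⟹  1 = (5)·29 + (-6)·24
So (-6)·24 ≡ 1 (mod 29), i.e. 24^(-1) ≡ -6 ≡ 23 (mod 29).
x ≡ 23 × 19 = 437 ≡ 2 (mod 29).
Check: 72 × 2 = 144 ≡ 57 (mod 87).
x ≡ 2 (mod 29), giving 3 solutions mod 87.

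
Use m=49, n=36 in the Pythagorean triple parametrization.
(1105, 3528, 3697)

Euclid's formula: a = m² - n², b = 2mn, c = m² + n²
m = 49, n = 36
a = 49² - 36² = 2401 - 1296 = 1105
b = 2 × 49 × 36 = 3528
c = 49² + 36² = 2401 + 1296 = 3697
Verification: 1105² + 3528² = 1221025 + 12446784 = 13667809 = 3697² ✓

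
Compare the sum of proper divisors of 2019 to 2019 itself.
deficient

Proper divisors of 2019: sum = 1 + 3 + 673 = 677
Since 677 < 2019, 2019 is deficient.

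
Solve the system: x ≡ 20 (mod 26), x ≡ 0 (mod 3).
72

Using Chinese Remainder Theorem:
M = 26 × 3 = 78
M1 = 3, M2 = 26
y1 = 3^(-1) mod 26 = 9
y2 = 26^(-1) mod 3 = 2
x = (20×3×9 + 0×26×2) mod 78 = 72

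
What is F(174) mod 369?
8

Matrix identity: Q^n = [[F_(n+1), F_n], [F_n, F_(n-1)]] with Q = [[1,1],[1,0]].
n = 174 = 10101110₂. Square-and-multiply, entries mod 369:
Q^1 = [[1,1],[1,0]]
Q^2 = (Q^1)² = [[2,1],[1,1]]
Q^5 = (Q^2)²·Q = [[8,5],[5,3]]
Q^10 = (Q^5)² = [[89,55],[55,34]]
Q^21 = (Q^10)²·Q = [[368,245],[245,123]]
Q^43 = (Q^21)²·Q = [[249,248],[248,1]]
Q^87 = (Q^43)²·Q = [[267,259],[259,8]]
Q^174 = (Q^87)² = [[364,8],[8,356]]
F_174 mod 369 = Q^174[0][1] = 8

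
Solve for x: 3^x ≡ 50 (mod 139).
85

Baby-step giant-step with step n = ⌈√139⌉ = 12.
Baby steps 3^j mod 139 (j:value) for j=0..11: 0:1, 1:3, 2:9, 3:27, 4:81, 5:104, 6:34, 7:102, 8:28, 9:84, 10:113, 11:61.
Giant-step multiplier: 3^(-12) ≡ 3^(138-12) = 3^126 ≡ 79 (mod 139).
Giant steps γ_i = 50·79^i mod 139: γ_0=50, γ_1=58, γ_2=134, γ_3=22, γ_4=70, γ_5=109, γ_6=132, γ_7=3 (in table at j=1).
x = i·n + j = 7·12 + 1 = 85.
Check: 3^85 ≡ 50 (mod 139).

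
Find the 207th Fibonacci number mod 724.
214

Matrix identity: Q^n = [[F_(n+1), F_n], [F_n, F_(n-1)]] with Q = [[1,1],[1,0]].
n = 207 = 11001111₂. Square-and-multiply, entries mod 724:
Q^1 = [[1,1],[1,0]]
Q^3 = (Q^1)²·Q = [[3,2],[2,1]]
Q^6 = (Q^3)² = [[13,8],[8,5]]
Q^12 = (Q^6)² = [[233,144],[144,89]]
Q^25 = (Q^12)²·Q = [[485,453],[453,32]]
Q^51 = (Q^25)²·Q = [[591,242],[242,349]]
Q^103 = (Q^51)²·Q = [[377,233],[233,144]]
Q^207 = (Q^103)²·Q = [[699,214],[214,485]]
F_207 mod 724 = Q^207[0][1] = 214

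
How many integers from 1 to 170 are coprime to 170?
64

170 = 2 × 5 × 17
φ(n) = n × ∏(1 - 1/p) for each prime p dividing n
φ(170) = 170 × (1 - 1/2) × (1 - 1/5) × (1 - 1/17) = 64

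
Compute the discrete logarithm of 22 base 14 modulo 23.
11

Baby-step giant-step with step n = ⌈√23⌉ = 5.
Baby steps 14^j mod 23 (j:value) for j=0..4: 0:1, 1:14, 2:12, 3:7, 4:6.
Giant-step multiplier: 14^(-5) ≡ 14^(22-5) = 14^17 ≡ 20 (mod 23).
Giant steps γ_i = 22·20^i mod 23: γ_0=22, γ_1=3, γ_2=14 (in table at j=1).
x = i·n + j = 2·5 + 1 = 11.
Check: 14^11 ≡ 22 (mod 23).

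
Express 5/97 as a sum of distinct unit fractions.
1/20 + 1/647 + 1/1255180

Greedy algorithm:
5/97: ceiling(97/5) = 20, use 1/20
3/1940: ceiling(1940/3) = 647, use 1/647
1/1255180: ceiling(1255180/1) = 1255180, use 1/1255180
Result: 5/97 = 1/20 + 1/647 + 1/1255180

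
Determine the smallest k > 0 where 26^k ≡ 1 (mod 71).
14

71 is prime, so ord(26) divides φ(71) = 70.
Divisors of 70: 1, 2, 5, 7, 10, 14, 35, 70.
Repeated squaring: 26^1 ≡ 26, 26^2 ≡ 37, 26^4 ≡ 20, 26^8 ≡ 45, 26^16 ≡ 37, 26^32 ≡ 20, 26^64 ≡ 45 (mod 71).
Test 26^d mod 71 for each divisor d in increasing order:
26^1 ≡ 26
26^2 ≡ 37
26^5 = 26^4·26^1 ≡ 23
26^7 = 26^4·26^2·26^1 ≡ 70
26^10 = 26^8·26^2 ≡ 32
26^14 = 26^8·26^4·26^2 ≡ 1  ← first divisor giving 1
The order is 14.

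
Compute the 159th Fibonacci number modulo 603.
115

Matrix identity: Q^n = [[F_(n+1), F_n], [F_n, F_(n-1)]] with Q = [[1,1],[1,0]].
n = 159 = 10011111₂. Square-and-multiply, entries mod 603:
Q^1 = [[1,1],[1,0]]
Q^2 = (Q^1)² = [[2,1],[1,1]]
Q^4 = (Q^2)² = [[5,3],[3,2]]
Q^9 = (Q^4)²·Q = [[55,34],[34,21]]
Q^19 = (Q^9)²·Q = [[132,563],[563,172]]
Q^39 = (Q^19)²·Q = [[231,331],[331,503]]
Q^79 = (Q^39)²·Q = [[57,112],[112,548]]
Q^159 = (Q^79)²·Q = [[339,115],[115,224]]
F_159 mod 603 = Q^159[0][1] = 115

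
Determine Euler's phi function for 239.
238

239 = 239
φ(n) = n × ∏(1 - 1/p) for each prime p dividing n
φ(239) = 239 × (1 - 1/239) = 238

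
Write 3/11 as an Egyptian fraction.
1/4 + 1/44

Greedy algorithm:
3/11: ceiling(11/3) = 4, use 1/4
1/44: ceiling(44/1) = 44, use 1/44
Result: 3/11 = 1/4 + 1/44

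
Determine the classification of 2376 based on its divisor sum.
abundant

Proper divisors of 2376: sum = 1 + 2 + 3 + 4 + 6 + 8 + 9 + 11 + ... + 396 + 594 + 792 + 1188 (31 divisors) = 4824
Since 4824 > 2376, 2376 is abundant.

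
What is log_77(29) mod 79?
71

Baby-step giant-step with step n = ⌈√79⌉ = 9.
Baby steps 77^j mod 79 (j:value) for j=0..8: 0:1, 1:77, 2:4, 3:71, 4:16, 5:47, 6:64, 7:30, 8:19.
Giant-step multiplier: 77^(-9) ≡ 77^(78-9) = 77^69 ≡ 27 (mod 79).
Giant steps γ_i = 29·27^i mod 79: γ_0=29, γ_1=72, γ_2=48, γ_3=32, γ_4=74, γ_5=23, γ_6=68, γ_7=19 (in table at j=8).
x = i·n + j = 7·9 + 8 = 71.
Check: 77^71 ≡ 29 (mod 79).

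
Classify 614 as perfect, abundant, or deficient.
deficient

Proper divisors of 614: sum = 1 + 2 + 307 = 310
Since 310 < 614, 614 is deficient.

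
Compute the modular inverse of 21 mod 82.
43

gcd(21, 82) = 1, so the inverse exists.
Extended Euclidean algorithm on (82, 21):
82 = 3 × 21 + 19  ⟹  19 = (1)·82 + (-3)·21
21 = 1 × 19 + 2  ⟹  2 = (-1)·82 + (4)·21
19 = 9 × 2 + 1  ⟹  1 = (10)·82 + (-39)·21
So (-39)·21 ≡ 1 (mod 82), i.e. 21^(-1) ≡ -39 ≡ 43 (mod 82).
Check: 21 × 43 = 903 ≡ 1 (mod 82)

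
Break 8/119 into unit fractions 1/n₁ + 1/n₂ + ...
1/15 + 1/1785

Greedy algorithm:
8/119: ceiling(119/8) = 15, use 1/15
1/1785: ceiling(1785/1) = 1785, use 1/1785
Result: 8/119 = 1/15 + 1/1785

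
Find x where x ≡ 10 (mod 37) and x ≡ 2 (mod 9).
47

Using Chinese Remainder Theorem:
M = 37 × 9 = 333
M1 = 9, M2 = 37
y1 = 9^(-1) mod 37 = 33
y2 = 37^(-1) mod 9 = 1
x = (10×9×33 + 2×37×1) mod 333 = 47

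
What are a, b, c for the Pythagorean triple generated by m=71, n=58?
(1677, 8236, 8405)

Euclid's formula: a = m² - n², b = 2mn, c = m² + n²
m = 71, n = 58
a = 71² - 58² = 5041 - 3364 = 1677
b = 2 × 71 × 58 = 8236
c = 71² + 58² = 5041 + 3364 = 8405
Verification: 1677² + 8236² = 2812329 + 67831696 = 70644025 = 8405² ✓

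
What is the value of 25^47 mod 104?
25

Repeated squaring. Binary of 47 = 101111.
25^1 ≡ 25 (mod 104); 25^2 ≡ 1 (mod 104); 25^4 ≡ 1 (mod 104); 25^8 ≡ 1 (mod 104); 25^16 ≡ 1 (mod 104); 25^32 ≡ 1 (mod 104)
25^47 = 25^1 × 25^2 × 25^4 × 25^8 × 25^32 ≡ 25 (mod 104)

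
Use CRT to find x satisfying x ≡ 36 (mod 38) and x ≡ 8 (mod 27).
872

Using Chinese Remainder Theorem:
M = 38 × 27 = 1026
M1 = 27, M2 = 38
y1 = 27^(-1) mod 38 = 31
y2 = 38^(-1) mod 27 = 5
x = (36×27×31 + 8×38×5) mod 1026 = 872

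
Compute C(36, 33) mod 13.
3

Using Lucas' theorem:
Write n=36 and k=33 in base 13:
n in base 13: [2, 10]
k in base 13: [2, 7]
C(36,33) mod 13 = ∏ C(n_i, k_i) mod 13
Digit binomials (mod 13): C(2,2) = 1; C(10,7) = 120 ≡ 3
Product: 1 × 3 = 3 ≡ 3 (mod 13)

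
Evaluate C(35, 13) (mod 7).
0

Using Lucas' theorem:
Write n=35 and k=13 in base 7:
n in base 7: [5, 0]
k in base 7: [1, 6]
C(35,13) mod 7 = ∏ C(n_i, k_i) mod 7
Digit binomials (mod 7): C(5,1) = 5; C(0,6) = 0 (k_i > n_i)
Product: 5 × 0 = 0 ≡ 0 (mod 7)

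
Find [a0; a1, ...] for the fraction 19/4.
[4; 1, 3]

Euclidean algorithm steps:
19 = 4 × 4 + 3
4 = 1 × 3 + 1
3 = 3 × 1 + 0
Continued fraction: [4; 1, 3]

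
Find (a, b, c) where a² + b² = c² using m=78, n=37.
(4715, 5772, 7453)

Euclid's formula: a = m² - n², b = 2mn, c = m² + n²
m = 78, n = 37
a = 78² - 37² = 6084 - 1369 = 4715
b = 2 × 78 × 37 = 5772
c = 78² + 37² = 6084 + 1369 = 7453
Verification: 4715² + 5772² = 22231225 + 33315984 = 55547209 = 7453² ✓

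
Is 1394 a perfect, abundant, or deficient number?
deficient

Proper divisors of 1394: sum = 1 + 2 + 17 + 34 + 41 + 82 + 697 = 874
Since 874 < 1394, 1394 is deficient.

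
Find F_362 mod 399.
286

Matrix identity: Q^n = [[F_(n+1), F_n], [F_n, F_(n-1)]] with Q = [[1,1],[1,0]].
n = 362 = 101101010₂. Square-and-multiply, entries mod 399:
Q^1 = [[1,1],[1,0]]
Q^2 = (Q^1)² = [[2,1],[1,1]]
Q^5 = (Q^2)²·Q = [[8,5],[5,3]]
Q^11 = (Q^5)²·Q = [[144,89],[89,55]]
Q^22 = (Q^11)² = [[328,155],[155,173]]
Q^45 = (Q^22)²·Q = [[188,338],[338,249]]
Q^90 = (Q^45)² = [[362,76],[76,286]]
Q^181 = (Q^90)²·Q = [[134,362],[362,171]]
Q^362 = (Q^181)² = [[173,286],[286,286]]
F_362 mod 399 = Q^362[0][1] = 286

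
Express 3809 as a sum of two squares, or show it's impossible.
28² + 55² (a=28, b=55)

Factorization: 3809 = 13 × 293
By Fermat: n is sum of two squares iff every prime p ≡ 3 (mod 4) appears to even power.
All primes ≡ 3 (mod 4) appear to even power.
Search a = 0, 1, 2, … for 3809 - a² a perfect square: first hit at a = 28: 3809 - 784 = 3025 = 55².
3809 = 28² + 55² = 784 + 3025 ✓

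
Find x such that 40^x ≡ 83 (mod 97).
71

Baby-step giant-step with step n = ⌈√97⌉ = 10.
Baby steps 40^j mod 97 (j:value) for j=0..9: 0:1, 1:40, 2:48, 3:77, 4:73, 5:10, 6:12, 7:92, 8:91, 9:51.
Giant-step multiplier: 40^(-10) ≡ 40^(96-10) = 40^86 ≡ 65 (mod 97).
Giant steps γ_i = 83·65^i mod 97: γ_0=83, γ_1=60, γ_2=20, γ_3=39, γ_4=13, γ_5=69, γ_6=23, γ_7=40 (in table at j=1).
x = i·n + j = 7·10 + 1 = 71.
Check: 40^71 ≡ 83 (mod 97).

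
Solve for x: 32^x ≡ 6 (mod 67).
8

Baby-step giant-step with step n = ⌈√67⌉ = 9.
Baby steps 32^j mod 67 (j:value) for j=0..8: 0:1, 1:32, 2:19, 3:5, 4:26, 5:28, 6:25, 7:63, 8:6.
h = 6 is already in the table at j=8, so x = 8.
Check: 32^8 ≡ 6 (mod 67).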